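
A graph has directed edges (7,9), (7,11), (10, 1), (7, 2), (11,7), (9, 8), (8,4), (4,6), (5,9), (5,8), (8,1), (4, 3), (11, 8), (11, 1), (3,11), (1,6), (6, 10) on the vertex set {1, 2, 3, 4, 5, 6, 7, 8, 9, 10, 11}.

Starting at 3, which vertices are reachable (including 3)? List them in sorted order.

Start at 3.
Its neighbours: 11.
Then their neighbours: 1, 7, 8.
Then next layer: 2, 4, 6, 9.
Then next layer: 10.
Nothing further is reachable.

1, 2, 3, 4, 6, 7, 8, 9, 10, 11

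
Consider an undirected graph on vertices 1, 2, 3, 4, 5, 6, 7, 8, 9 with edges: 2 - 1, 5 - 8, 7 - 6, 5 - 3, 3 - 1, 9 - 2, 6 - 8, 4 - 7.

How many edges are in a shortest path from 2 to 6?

Distance 0: 2.
Distance 1: 1, 9.
Distance 2: 3.
Distance 3: 5.
Distance 4: 8.
Distance 5: 6 — contains 6.

5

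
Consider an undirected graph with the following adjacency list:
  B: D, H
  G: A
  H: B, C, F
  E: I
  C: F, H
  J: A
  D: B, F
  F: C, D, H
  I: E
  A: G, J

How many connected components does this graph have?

From A: component {A, G, J}.
From B: component {B, C, D, F, H}.
From E: component {E, I}.
That's 3 components.

3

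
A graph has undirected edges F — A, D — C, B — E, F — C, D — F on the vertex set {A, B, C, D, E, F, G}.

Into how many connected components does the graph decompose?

3

From A: component {A, C, D, F}.
From B: component {B, E}.
From G: component {G}.
That's 3 components.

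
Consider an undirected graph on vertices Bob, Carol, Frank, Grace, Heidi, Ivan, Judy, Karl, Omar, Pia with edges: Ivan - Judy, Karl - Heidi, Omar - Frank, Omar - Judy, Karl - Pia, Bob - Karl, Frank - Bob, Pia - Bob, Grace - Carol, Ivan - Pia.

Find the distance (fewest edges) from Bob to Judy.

Distance 0: Bob.
Distance 1: Frank, Karl, Pia.
Distance 2: Heidi, Ivan, Omar.
Distance 3: Judy — contains Judy.

3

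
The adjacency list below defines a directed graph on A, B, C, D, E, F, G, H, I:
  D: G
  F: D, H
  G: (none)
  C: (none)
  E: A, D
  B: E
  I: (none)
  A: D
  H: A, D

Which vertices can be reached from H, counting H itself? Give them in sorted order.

A, D, G, H

Start at H.
Its neighbours: A, D.
Then their neighbours: G.
Nothing further is reachable.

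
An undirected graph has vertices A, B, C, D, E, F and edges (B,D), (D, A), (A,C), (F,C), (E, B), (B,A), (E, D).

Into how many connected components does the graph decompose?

1

From A: component {A, B, C, D, E, F}.
That's 1 component.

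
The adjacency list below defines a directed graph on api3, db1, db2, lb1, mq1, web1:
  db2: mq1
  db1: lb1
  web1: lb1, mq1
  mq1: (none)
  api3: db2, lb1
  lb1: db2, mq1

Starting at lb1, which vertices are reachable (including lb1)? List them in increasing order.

Start at lb1.
Its neighbours: db2, mq1.
Nothing further is reachable.

db2, lb1, mq1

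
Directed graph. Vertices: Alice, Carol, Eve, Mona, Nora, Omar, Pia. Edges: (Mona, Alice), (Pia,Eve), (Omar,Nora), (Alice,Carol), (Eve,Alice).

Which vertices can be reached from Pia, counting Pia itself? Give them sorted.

Start at Pia.
Its neighbours: Eve.
Then their neighbours: Alice.
Then next layer: Carol.
Nothing further is reachable.

Alice, Carol, Eve, Pia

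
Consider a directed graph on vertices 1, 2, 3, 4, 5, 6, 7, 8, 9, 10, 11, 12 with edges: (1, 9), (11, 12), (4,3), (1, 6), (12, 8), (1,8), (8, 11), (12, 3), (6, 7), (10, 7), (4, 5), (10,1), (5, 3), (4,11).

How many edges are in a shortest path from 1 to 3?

4

Distance 0: 1.
Distance 1: 6, 8, 9.
Distance 2: 7, 11.
Distance 3: 12.
Distance 4: 3 — contains 3.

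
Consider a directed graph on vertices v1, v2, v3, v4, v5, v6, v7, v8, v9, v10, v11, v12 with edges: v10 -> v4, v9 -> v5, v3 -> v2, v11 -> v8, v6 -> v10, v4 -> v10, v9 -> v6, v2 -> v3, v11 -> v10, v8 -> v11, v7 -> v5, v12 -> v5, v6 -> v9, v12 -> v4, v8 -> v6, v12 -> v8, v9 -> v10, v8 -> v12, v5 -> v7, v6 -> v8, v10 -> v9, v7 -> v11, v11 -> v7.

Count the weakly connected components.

3

From v1: component {v1}.
From v2: component {v2, v3}.
From v4: component {v4, v5, v6, v7, v8, v9, v10, v11, v12}.
That's 3 components.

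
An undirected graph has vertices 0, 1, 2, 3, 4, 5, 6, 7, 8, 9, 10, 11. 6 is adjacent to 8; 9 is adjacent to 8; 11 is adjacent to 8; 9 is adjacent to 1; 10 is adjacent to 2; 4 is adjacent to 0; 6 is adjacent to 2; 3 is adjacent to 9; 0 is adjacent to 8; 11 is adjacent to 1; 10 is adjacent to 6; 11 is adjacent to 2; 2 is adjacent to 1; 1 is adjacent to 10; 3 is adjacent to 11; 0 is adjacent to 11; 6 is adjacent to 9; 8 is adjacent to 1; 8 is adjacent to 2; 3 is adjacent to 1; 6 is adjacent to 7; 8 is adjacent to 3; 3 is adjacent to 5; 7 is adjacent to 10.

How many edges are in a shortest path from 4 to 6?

3

Distance 0: 4.
Distance 1: 0.
Distance 2: 8, 11.
Distance 3: 1, 2, 3, 6, 9 — contains 6.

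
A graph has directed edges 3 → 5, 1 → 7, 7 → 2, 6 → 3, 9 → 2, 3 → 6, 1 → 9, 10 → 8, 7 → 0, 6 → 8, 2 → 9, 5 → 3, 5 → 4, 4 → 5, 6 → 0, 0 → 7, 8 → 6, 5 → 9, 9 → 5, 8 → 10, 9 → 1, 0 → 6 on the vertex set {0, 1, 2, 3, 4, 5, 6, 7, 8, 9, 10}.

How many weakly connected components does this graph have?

1

From 0: component {0, 1, 2, 3, 4, 5, 6, 7, 8, 9, 10}.
That's 1 component.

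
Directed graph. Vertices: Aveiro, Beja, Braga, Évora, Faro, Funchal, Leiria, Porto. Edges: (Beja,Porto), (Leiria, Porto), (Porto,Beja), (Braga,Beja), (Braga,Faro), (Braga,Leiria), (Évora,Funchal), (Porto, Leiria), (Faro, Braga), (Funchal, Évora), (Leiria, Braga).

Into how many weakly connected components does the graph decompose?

3

From Aveiro: component {Aveiro}.
From Beja: component {Beja, Braga, Faro, Leiria, Porto}.
From Évora: component {Évora, Funchal}.
That's 3 components.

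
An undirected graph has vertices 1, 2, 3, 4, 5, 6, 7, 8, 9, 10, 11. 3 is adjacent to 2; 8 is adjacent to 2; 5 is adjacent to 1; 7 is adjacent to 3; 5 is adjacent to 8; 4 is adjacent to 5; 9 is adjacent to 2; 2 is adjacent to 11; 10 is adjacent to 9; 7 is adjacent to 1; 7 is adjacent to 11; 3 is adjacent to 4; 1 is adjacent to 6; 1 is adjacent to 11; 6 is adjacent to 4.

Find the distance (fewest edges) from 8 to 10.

3

Distance 0: 8.
Distance 1: 2, 5.
Distance 2: 1, 3, 4, 9, 11.
Distance 3: 6, 7, 10 — contains 10.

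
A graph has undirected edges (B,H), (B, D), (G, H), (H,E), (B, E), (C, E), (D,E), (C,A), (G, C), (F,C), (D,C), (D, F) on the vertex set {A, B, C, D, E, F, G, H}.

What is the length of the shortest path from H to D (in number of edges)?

Distance 0: H.
Distance 1: B, E, G.
Distance 2: C, D — contains D.

2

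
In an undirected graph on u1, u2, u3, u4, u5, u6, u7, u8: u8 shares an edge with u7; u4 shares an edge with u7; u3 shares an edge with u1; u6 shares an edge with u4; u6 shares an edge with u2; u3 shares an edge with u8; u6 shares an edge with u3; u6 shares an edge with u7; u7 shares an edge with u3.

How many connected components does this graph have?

2

From u1: component {u1, u2, u3, u4, u6, u7, u8}.
From u5: component {u5}.
That's 2 components.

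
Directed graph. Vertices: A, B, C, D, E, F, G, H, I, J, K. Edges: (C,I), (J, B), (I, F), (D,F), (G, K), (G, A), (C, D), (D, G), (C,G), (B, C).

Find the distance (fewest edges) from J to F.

4

Distance 0: J.
Distance 1: B.
Distance 2: C.
Distance 3: D, G, I.
Distance 4: A, F, K — contains F.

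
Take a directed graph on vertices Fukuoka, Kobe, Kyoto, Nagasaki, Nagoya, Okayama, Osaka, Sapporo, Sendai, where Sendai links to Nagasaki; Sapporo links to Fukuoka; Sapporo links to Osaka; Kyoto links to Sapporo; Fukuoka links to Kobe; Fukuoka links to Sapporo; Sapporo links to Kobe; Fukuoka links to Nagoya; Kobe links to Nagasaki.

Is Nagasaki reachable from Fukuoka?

Yes

Explore from Fukuoka.
Distance 1: reach Kobe, Nagoya, Sapporo.
Distance 2: reach Nagasaki, Osaka.
Found Nagasaki.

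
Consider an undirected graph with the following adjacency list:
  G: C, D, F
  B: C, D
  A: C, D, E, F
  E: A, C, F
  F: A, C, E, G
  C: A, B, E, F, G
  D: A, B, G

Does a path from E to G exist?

Explore from E.
Distance 1: reach A, C, F.
Distance 2: reach B, D, G.
Found G.

Yes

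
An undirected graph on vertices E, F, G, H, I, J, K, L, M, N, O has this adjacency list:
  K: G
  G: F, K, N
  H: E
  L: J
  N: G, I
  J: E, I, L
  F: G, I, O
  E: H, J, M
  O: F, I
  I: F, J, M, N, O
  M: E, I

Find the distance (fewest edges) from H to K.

Distance 0: H.
Distance 1: E.
Distance 2: J, M.
Distance 3: I, L.
Distance 4: F, N, O.
Distance 5: G.
Distance 6: K — contains K.

6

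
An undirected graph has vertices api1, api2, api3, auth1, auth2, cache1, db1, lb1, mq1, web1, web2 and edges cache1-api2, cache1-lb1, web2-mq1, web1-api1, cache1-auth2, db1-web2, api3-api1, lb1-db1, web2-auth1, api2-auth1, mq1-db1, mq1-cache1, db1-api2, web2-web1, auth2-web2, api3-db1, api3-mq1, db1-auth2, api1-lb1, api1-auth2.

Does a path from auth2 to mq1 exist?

Explore from auth2.
Distance 1: reach api1, cache1, db1, web2.
Distance 2: reach api2, api3, auth1, lb1, mq1, web1.
Found mq1.

Yes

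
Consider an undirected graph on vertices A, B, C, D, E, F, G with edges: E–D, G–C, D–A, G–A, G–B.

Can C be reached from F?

No

F has no edges, so nothing is reachable from it.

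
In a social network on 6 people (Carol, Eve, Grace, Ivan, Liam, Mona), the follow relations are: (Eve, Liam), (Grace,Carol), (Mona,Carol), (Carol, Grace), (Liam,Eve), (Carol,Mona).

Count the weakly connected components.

3

From Carol: component {Carol, Grace, Mona}.
From Eve: component {Eve, Liam}.
From Ivan: component {Ivan}.
That's 3 components.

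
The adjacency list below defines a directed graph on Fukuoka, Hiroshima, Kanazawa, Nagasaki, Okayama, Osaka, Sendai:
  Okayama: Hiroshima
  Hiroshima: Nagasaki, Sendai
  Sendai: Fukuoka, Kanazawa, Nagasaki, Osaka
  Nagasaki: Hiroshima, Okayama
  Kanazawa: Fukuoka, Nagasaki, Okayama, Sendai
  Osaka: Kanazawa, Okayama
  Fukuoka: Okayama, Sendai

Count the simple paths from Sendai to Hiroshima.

12

Sendai→Fukuoka→Okayama→Hiroshima
Sendai→Kanazawa→Fukuoka→Okayama→Hiroshima
Sendai→Kanazawa→Nagasaki→Hiroshima
Sendai→Kanazawa→Nagasaki→Okayama→Hiroshima
Sendai→Kanazawa→Okayama→Hiroshima
Sendai→Nagasaki→Hiroshima
Sendai→Nagasaki→Okayama→Hiroshima
Sendai→Osaka→Kanazawa→Fukuoka→Okayama→Hiroshima
Sendai→Osaka→Kanazawa→Nagasaki→Hiroshima
Sendai→Osaka→Kanazawa→Nagasaki→Okayama→Hiroshima
Sendai→Osaka→Kanazawa→Okayama→Hiroshima
Sendai→Osaka→Okayama→Hiroshima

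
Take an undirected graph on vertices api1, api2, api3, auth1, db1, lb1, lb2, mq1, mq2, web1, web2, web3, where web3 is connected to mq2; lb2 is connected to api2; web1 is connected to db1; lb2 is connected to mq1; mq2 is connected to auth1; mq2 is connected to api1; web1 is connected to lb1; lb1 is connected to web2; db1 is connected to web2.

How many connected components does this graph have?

From api1: component {api1, auth1, mq2, web3}.
From api2: component {api2, lb2, mq1}.
From api3: component {api3}.
From db1: component {db1, lb1, web1, web2}.
That's 4 components.

4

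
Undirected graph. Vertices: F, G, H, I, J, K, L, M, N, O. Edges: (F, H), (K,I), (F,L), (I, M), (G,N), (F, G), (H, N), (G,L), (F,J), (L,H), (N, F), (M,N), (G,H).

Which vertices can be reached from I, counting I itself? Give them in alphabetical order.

F, G, H, I, J, K, L, M, N

Start at I.
Its neighbours: K, M.
Then their neighbours: N.
Then next layer: F, G, H.
Then next layer: J, L.
Nothing further is reachable.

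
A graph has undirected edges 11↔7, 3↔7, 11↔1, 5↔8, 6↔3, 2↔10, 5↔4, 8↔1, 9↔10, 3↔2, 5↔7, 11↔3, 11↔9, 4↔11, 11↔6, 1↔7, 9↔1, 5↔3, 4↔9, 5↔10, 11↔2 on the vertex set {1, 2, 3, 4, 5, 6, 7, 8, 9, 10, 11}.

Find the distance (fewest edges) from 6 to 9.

2

Distance 0: 6.
Distance 1: 3, 11.
Distance 2: 1, 2, 4, 5, 7, 9 — contains 9.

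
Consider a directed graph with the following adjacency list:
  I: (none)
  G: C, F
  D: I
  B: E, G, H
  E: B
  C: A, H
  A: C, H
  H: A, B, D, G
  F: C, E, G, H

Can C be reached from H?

Yes

Explore from H.
Distance 1: reach A, B, D, G.
Distance 2: reach C, E, F, I.
Found C.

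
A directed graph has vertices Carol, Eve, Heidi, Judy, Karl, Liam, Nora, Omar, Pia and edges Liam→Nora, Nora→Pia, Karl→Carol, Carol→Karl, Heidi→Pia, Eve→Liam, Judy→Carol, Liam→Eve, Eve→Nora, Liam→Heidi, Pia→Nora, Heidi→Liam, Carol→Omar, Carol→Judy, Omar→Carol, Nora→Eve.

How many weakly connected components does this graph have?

2

From Carol: component {Carol, Judy, Karl, Omar}.
From Eve: component {Eve, Heidi, Liam, Nora, Pia}.
That's 2 components.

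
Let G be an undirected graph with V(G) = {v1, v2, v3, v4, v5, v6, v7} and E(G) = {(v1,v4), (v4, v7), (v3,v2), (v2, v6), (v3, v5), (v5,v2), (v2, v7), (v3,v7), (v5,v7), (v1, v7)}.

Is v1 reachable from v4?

Explore from v4.
Distance 1: reach v1, v7.
Found v1.

Yes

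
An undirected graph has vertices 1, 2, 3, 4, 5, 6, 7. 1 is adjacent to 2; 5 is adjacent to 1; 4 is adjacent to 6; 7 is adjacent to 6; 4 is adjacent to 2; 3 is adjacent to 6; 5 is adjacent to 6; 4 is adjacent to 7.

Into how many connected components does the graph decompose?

1

From 1: component {1, 2, 3, 4, 5, 6, 7}.
That's 1 component.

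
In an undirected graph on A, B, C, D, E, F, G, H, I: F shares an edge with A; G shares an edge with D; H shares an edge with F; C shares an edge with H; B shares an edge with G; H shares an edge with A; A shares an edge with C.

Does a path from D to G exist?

Yes

Explore from D.
Distance 1: reach G.
Found G.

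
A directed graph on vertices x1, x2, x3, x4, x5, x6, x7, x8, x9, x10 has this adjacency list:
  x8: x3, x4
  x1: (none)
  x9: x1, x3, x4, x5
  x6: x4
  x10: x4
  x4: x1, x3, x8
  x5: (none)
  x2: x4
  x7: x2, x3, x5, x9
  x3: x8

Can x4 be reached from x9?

Explore from x9.
Distance 1: reach x1, x3, x4, x5.
Found x4.

Yes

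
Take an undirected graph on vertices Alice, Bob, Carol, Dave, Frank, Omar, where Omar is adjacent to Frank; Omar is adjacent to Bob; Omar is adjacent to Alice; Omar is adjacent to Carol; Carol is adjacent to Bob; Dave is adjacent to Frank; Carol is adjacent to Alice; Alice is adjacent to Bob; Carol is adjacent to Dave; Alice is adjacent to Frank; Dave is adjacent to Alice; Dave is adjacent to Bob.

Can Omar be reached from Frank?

Explore from Frank.
Distance 1: reach Alice, Dave, Omar.
Found Omar.

Yes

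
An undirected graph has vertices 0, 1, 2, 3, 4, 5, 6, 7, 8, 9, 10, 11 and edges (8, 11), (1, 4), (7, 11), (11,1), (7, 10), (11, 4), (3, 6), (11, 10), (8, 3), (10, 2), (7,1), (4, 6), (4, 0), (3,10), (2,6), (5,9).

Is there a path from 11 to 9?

No

Explore from 11.
Distance 1: reach 1, 4, 7, 8, 10.
Distance 2: reach 0, 2, 3, 6.
The search is exhausted without reaching 9; it lies in a different component.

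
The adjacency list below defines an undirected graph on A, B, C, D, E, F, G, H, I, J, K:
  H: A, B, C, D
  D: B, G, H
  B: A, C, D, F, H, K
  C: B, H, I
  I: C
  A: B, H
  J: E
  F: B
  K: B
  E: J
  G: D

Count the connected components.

2

From A: component {A, B, C, D, F, G, H, I, K}.
From E: component {E, J}.
That's 2 components.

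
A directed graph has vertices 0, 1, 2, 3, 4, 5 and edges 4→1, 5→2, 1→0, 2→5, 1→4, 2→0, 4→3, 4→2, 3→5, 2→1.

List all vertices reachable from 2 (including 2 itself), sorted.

Start at 2.
Its neighbours: 0, 1, 5.
Then their neighbours: 4.
Then next layer: 3.
Every vertex is now reached.

0, 1, 2, 3, 4, 5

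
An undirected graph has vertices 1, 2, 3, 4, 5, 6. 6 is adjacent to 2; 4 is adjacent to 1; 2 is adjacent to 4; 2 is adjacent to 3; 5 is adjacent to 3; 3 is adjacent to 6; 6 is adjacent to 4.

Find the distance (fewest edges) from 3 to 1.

Distance 0: 3.
Distance 1: 2, 5, 6.
Distance 2: 4.
Distance 3: 1 — contains 1.

3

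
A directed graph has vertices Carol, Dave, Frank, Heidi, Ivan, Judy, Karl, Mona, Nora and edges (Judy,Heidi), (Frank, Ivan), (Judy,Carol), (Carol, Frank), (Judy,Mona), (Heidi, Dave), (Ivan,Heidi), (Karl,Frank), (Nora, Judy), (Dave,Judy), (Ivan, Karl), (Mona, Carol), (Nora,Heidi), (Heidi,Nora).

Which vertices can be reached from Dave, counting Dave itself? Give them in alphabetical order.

Start at Dave.
Its neighbours: Judy.
Then their neighbours: Carol, Heidi, Mona.
Then next layer: Frank, Nora.
Then next layer: Ivan.
Then next layer: Karl.
Every vertex is now reached.

Carol, Dave, Frank, Heidi, Ivan, Judy, Karl, Mona, Nora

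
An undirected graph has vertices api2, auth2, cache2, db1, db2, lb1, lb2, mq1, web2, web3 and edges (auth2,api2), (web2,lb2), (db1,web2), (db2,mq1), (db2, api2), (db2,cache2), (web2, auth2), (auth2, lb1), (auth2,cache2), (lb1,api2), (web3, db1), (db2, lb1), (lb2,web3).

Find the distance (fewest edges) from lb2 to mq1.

5

Distance 0: lb2.
Distance 1: web2, web3.
Distance 2: auth2, db1.
Distance 3: api2, cache2, lb1.
Distance 4: db2.
Distance 5: mq1 — contains mq1.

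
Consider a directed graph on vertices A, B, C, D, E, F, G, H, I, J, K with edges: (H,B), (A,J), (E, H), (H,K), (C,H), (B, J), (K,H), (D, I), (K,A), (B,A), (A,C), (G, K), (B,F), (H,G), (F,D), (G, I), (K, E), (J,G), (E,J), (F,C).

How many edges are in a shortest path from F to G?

Distance 0: F.
Distance 1: C, D.
Distance 2: H, I.
Distance 3: B, G, K — contains G.

3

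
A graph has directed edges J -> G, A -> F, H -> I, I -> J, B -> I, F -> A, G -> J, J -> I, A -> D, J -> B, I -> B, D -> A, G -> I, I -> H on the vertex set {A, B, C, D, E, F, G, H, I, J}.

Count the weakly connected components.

4

From A: component {A, D, F}.
From B: component {B, G, H, I, J}.
From C: component {C}.
From E: component {E}.
That's 4 components.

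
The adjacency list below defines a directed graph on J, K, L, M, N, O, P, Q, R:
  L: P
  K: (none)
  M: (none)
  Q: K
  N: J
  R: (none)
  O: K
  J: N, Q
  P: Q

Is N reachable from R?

No

R has no outgoing edges, so nothing is reachable from it.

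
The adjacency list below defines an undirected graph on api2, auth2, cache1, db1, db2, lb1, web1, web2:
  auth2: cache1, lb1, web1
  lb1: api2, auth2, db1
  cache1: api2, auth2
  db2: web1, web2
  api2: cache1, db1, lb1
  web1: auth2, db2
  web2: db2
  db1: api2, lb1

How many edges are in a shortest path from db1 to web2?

5

Distance 0: db1.
Distance 1: api2, lb1.
Distance 2: auth2, cache1.
Distance 3: web1.
Distance 4: db2.
Distance 5: web2 — contains web2.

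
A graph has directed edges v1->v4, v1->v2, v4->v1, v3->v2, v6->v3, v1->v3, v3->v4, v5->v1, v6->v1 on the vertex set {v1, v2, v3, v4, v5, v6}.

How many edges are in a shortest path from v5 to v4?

Distance 0: v5.
Distance 1: v1.
Distance 2: v2, v3, v4 — contains v4.

2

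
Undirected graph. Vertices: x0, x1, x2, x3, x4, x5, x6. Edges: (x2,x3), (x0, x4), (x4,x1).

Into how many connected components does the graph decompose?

4

From x0: component {x0, x1, x4}.
From x2: component {x2, x3}.
From x5: component {x5}.
From x6: component {x6}.
That's 4 components.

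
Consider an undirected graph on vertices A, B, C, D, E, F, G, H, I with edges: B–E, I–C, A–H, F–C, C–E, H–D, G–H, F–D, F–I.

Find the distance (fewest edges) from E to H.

Distance 0: E.
Distance 1: B, C.
Distance 2: F, I.
Distance 3: D.
Distance 4: H — contains H.

4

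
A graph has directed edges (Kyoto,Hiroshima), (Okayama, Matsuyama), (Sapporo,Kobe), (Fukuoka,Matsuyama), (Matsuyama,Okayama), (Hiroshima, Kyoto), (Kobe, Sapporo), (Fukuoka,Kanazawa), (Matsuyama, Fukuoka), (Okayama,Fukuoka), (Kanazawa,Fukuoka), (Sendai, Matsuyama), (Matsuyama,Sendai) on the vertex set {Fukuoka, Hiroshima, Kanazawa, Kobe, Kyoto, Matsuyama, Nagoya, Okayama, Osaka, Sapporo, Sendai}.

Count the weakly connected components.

From Fukuoka: component {Fukuoka, Kanazawa, Matsuyama, Okayama, Sendai}.
From Hiroshima: component {Hiroshima, Kyoto}.
From Kobe: component {Kobe, Sapporo}.
From Nagoya: component {Nagoya}.
From Osaka: component {Osaka}.
That's 5 components.

5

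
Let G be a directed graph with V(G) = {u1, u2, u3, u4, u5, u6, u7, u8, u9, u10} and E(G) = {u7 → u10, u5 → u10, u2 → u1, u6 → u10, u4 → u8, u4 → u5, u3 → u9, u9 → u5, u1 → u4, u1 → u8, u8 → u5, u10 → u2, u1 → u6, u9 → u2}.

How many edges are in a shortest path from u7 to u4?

Distance 0: u7.
Distance 1: u10.
Distance 2: u2.
Distance 3: u1.
Distance 4: u4, u6, u8 — contains u4.

4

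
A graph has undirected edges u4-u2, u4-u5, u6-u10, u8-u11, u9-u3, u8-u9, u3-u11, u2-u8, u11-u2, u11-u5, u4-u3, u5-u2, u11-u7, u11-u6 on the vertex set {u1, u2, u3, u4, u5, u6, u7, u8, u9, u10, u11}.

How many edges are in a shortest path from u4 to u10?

Distance 0: u4.
Distance 1: u2, u3, u5.
Distance 2: u8, u9, u11.
Distance 3: u6, u7.
Distance 4: u10 — contains u10.

4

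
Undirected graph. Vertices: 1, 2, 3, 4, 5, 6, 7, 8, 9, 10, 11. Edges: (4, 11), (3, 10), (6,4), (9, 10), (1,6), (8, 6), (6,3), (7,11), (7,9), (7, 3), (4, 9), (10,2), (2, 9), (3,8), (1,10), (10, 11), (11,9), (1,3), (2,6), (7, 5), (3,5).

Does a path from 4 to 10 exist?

Yes

Explore from 4.
Distance 1: reach 6, 9, 11.
Distance 2: reach 1, 2, 3, 7, 8, 10.
Found 10.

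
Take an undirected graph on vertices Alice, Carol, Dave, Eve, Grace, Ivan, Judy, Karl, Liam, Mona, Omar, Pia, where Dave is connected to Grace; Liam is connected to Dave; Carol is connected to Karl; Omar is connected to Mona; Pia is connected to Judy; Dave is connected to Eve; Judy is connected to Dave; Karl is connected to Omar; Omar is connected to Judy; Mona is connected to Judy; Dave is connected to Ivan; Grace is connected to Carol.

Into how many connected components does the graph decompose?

2

From Alice: component {Alice}.
From Carol: component {Carol, Dave, Eve, Grace, Ivan, Judy, Karl, Liam, Mona, Omar, Pia}.
That's 2 components.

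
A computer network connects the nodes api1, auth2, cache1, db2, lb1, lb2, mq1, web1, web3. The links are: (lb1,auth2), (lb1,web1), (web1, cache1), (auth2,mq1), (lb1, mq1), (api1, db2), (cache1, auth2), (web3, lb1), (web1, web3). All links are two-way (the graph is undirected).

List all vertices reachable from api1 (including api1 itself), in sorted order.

Start at api1.
Its neighbours: db2.
Nothing further is reachable.

api1, db2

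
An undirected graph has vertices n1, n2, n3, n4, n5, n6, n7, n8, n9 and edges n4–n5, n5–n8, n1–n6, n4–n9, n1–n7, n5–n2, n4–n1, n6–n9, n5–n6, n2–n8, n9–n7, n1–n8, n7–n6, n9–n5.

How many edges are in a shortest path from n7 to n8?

2

Distance 0: n7.
Distance 1: n1, n6, n9.
Distance 2: n4, n5, n8 — contains n8.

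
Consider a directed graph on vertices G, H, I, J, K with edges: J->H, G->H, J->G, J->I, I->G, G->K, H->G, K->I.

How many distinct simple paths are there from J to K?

3

J→G→K
J→H→G→K
J→I→G→K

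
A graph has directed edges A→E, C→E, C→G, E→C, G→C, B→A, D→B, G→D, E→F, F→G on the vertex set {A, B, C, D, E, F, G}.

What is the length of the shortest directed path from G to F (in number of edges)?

3

Distance 0: G.
Distance 1: C, D.
Distance 2: B, E.
Distance 3: A, F — contains F.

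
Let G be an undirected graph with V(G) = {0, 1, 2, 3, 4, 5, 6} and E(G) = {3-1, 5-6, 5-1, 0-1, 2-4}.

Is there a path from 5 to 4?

No

Explore from 5.
Distance 1: reach 1, 6.
Distance 2: reach 0, 3.
The search is exhausted without reaching 4; it lies in a different component.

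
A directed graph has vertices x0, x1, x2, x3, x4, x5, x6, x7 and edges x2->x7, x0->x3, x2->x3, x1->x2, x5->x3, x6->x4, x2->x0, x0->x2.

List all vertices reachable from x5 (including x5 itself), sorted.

x3, x5

Start at x5.
Its neighbours: x3.
Nothing further is reachable.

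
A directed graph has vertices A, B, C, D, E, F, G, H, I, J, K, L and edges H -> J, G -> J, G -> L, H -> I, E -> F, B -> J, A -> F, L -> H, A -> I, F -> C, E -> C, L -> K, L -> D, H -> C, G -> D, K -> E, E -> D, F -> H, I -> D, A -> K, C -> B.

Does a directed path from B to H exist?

No

Explore from B.
Distance 1: reach J.
The search from B is exhausted; no directed path reaches H.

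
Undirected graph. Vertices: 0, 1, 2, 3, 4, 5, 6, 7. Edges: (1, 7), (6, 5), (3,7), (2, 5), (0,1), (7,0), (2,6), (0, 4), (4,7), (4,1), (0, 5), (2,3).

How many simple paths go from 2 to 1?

2–3–7–0–1
2–3–7–0–4–1
2–3–7–1
2–3–7–4–0–1
2–3–7–4–1
2–5–0–1
2–5–0–4–1
2–5–0–4–7–1
2–5–0–7–1
2–5–0–7–4–1
2–6–5–0–1
2–6–5–0–4–1
2–6–5–0–4–7–1
2–6–5–0–7–1
2–6–5–0–7–4–1

15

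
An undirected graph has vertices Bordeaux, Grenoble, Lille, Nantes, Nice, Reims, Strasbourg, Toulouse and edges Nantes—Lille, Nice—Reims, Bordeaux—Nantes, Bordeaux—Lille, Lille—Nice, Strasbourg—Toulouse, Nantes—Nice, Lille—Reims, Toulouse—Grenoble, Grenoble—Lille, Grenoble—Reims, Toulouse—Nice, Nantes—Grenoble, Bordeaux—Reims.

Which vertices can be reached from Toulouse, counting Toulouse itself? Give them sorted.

Start at Toulouse.
Its neighbours: Grenoble, Nice, Strasbourg.
Then their neighbours: Lille, Nantes, Reims.
Then next layer: Bordeaux.
Every vertex is now reached.

Bordeaux, Grenoble, Lille, Nantes, Nice, Reims, Strasbourg, Toulouse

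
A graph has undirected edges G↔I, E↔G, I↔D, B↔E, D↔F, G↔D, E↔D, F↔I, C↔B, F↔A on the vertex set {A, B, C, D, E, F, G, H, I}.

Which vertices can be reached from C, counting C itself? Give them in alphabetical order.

Start at C.
Its neighbours: B.
Then their neighbours: E.
Then next layer: D, G.
Then next layer: F, I.
Then next layer: A.
Nothing further is reachable.

A, B, C, D, E, F, G, I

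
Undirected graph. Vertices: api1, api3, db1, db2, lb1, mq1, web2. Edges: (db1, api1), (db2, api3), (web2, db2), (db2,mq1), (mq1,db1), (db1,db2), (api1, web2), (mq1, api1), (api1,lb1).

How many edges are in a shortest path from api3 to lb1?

Distance 0: api3.
Distance 1: db2.
Distance 2: db1, mq1, web2.
Distance 3: api1.
Distance 4: lb1 — contains lb1.

4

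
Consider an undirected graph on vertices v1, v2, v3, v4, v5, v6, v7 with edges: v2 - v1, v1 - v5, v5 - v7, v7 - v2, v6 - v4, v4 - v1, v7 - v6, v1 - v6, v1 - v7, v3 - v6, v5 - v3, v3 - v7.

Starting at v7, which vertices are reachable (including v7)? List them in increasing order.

v1, v2, v3, v4, v5, v6, v7

Start at v7.
Its neighbours: v1, v2, v3, v5, v6.
Then their neighbours: v4.
Every vertex is now reached.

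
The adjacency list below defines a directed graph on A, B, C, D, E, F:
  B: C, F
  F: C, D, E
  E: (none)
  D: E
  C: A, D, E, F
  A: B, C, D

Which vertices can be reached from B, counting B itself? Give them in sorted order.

A, B, C, D, E, F

Start at B.
Its neighbours: C, F.
Then their neighbours: A, D, E.
Every vertex is now reached.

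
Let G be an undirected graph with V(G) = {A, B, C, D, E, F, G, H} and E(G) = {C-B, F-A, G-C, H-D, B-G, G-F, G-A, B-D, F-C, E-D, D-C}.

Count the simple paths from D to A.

13

D–B–C–F–A
D–B–C–F–G–A
D–B–C–G–A
D–B–C–G–F–A
D–B–G–A
D–B–G–C–F–A
D–B–G–F–A
D–C–B–G–A
D–C–B–G–F–A
D–C–F–A
D–C–F–G–A
D–C–G–A
D–C–G–F–A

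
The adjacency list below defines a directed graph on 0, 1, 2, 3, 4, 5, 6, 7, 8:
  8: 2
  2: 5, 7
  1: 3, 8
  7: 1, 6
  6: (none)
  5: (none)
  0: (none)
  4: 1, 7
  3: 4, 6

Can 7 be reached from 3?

Explore from 3.
Distance 1: reach 4, 6.
Distance 2: reach 1, 7.
Found 7.

Yes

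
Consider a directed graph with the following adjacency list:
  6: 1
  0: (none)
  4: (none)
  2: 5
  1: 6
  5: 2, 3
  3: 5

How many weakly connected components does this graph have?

From 0: component {0}.
From 1: component {1, 6}.
From 2: component {2, 3, 5}.
From 4: component {4}.
That's 4 components.

4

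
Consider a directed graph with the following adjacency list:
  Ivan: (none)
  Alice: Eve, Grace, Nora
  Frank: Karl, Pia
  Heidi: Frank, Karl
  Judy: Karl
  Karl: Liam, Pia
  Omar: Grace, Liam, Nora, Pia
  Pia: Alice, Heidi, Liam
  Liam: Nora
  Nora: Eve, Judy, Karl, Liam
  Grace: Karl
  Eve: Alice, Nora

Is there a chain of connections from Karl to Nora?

Yes

Explore from Karl.
Distance 1: reach Liam, Pia.
Distance 2: reach Alice, Heidi, Nora.
Found Nora.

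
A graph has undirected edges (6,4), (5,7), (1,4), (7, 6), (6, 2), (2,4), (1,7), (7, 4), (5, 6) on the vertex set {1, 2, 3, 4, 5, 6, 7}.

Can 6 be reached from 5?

Explore from 5.
Distance 1: reach 6, 7.
Found 6.

Yes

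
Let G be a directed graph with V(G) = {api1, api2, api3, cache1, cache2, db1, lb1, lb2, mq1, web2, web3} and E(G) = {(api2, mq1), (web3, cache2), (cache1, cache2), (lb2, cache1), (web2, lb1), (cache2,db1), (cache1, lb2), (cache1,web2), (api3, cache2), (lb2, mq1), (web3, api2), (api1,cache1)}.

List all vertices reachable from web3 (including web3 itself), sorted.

Start at web3.
Its neighbours: api2, cache2.
Then their neighbours: db1, mq1.
Nothing further is reachable.

api2, cache2, db1, mq1, web3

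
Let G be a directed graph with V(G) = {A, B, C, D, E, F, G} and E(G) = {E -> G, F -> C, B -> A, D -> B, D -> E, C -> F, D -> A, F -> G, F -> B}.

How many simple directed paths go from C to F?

C→F

1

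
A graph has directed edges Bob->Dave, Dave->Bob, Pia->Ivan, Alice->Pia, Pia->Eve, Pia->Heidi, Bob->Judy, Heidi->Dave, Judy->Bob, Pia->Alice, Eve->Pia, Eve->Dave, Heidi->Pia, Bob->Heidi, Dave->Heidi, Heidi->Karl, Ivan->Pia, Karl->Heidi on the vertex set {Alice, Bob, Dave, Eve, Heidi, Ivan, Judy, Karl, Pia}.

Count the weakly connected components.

From Alice: component {Alice, Bob, Dave, Eve, Heidi, Ivan, Judy, Karl, Pia}.
That's 1 component.

1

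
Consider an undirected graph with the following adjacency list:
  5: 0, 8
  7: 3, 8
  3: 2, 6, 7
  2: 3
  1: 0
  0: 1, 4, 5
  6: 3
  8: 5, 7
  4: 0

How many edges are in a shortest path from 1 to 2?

Distance 0: 1.
Distance 1: 0.
Distance 2: 4, 5.
Distance 3: 8.
Distance 4: 7.
Distance 5: 3.
Distance 6: 2, 6 — contains 2.

6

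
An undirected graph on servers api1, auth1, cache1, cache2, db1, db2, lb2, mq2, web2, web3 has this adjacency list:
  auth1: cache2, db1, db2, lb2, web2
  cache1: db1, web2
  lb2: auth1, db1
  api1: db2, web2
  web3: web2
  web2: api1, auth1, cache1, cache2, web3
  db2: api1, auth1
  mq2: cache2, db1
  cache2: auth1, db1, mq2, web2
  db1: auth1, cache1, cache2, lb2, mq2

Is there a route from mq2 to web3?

Explore from mq2.
Distance 1: reach cache2, db1.
Distance 2: reach auth1, cache1, lb2, web2.
Distance 3: reach api1, db2, web3.
Found web3.

Yes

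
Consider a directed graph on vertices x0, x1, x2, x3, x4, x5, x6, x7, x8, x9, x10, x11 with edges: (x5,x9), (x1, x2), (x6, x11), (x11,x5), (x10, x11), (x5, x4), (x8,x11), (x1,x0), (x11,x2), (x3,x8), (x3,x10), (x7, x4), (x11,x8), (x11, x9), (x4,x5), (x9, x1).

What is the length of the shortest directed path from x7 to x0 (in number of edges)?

5

Distance 0: x7.
Distance 1: x4.
Distance 2: x5.
Distance 3: x9.
Distance 4: x1.
Distance 5: x0, x2 — contains x0.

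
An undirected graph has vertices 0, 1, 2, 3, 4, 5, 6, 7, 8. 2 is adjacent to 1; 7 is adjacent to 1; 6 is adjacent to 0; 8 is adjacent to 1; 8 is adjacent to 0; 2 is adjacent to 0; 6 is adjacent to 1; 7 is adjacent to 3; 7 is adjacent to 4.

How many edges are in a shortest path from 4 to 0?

Distance 0: 4.
Distance 1: 7.
Distance 2: 1, 3.
Distance 3: 2, 6, 8.
Distance 4: 0 — contains 0.

4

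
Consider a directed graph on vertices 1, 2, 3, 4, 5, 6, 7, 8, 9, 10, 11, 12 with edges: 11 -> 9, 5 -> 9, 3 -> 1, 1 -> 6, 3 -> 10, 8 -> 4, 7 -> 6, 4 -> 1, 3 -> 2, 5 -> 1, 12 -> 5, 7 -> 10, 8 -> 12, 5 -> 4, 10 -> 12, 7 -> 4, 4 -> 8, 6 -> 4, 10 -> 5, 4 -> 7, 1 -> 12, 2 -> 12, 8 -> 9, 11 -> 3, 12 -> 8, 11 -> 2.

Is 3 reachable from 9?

No

9 has no outgoing edges, so nothing is reachable from it.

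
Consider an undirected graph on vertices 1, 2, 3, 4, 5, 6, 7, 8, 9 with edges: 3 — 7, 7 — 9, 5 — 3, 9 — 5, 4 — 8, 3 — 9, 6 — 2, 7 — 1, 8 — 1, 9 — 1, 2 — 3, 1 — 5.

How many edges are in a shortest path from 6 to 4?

6

Distance 0: 6.
Distance 1: 2.
Distance 2: 3.
Distance 3: 5, 7, 9.
Distance 4: 1.
Distance 5: 8.
Distance 6: 4 — contains 4.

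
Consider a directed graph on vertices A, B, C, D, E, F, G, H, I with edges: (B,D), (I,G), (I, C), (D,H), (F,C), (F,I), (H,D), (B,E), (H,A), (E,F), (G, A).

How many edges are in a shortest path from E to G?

3

Distance 0: E.
Distance 1: F.
Distance 2: C, I.
Distance 3: G — contains G.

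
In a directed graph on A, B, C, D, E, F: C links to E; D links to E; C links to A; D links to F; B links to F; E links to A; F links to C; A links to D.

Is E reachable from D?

Yes

Explore from D.
Distance 1: reach E, F.
Found E.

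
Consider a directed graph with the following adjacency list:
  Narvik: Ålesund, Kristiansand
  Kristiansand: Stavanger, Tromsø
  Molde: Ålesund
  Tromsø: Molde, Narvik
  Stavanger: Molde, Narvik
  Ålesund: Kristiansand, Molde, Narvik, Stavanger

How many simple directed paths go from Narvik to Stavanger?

4

Narvik→Ålesund→Kristiansand→Stavanger
Narvik→Ålesund→Stavanger
Narvik→Kristiansand→Stavanger
Narvik→Kristiansand→Tromsø→Molde→Ålesund→Stavanger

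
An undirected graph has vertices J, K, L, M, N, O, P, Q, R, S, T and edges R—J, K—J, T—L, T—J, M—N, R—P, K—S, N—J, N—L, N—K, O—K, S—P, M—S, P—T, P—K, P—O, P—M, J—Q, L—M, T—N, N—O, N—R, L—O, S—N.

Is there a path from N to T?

Explore from N.
Distance 1: reach J, K, L, M, O, R, S, T.
Found T.

Yes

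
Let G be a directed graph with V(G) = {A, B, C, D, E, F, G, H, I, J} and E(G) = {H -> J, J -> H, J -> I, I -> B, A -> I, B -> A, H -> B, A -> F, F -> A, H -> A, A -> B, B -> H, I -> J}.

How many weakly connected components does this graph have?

5

From A: component {A, B, F, H, I, J}.
From C: component {C}.
From D: component {D}.
From E: component {E}.
From G: component {G}.
That's 5 components.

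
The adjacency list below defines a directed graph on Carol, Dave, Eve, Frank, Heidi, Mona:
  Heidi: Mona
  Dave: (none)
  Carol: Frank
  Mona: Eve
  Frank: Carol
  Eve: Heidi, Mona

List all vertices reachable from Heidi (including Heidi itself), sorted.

Eve, Heidi, Mona

Start at Heidi.
Its neighbours: Mona.
Then their neighbours: Eve.
Nothing further is reachable.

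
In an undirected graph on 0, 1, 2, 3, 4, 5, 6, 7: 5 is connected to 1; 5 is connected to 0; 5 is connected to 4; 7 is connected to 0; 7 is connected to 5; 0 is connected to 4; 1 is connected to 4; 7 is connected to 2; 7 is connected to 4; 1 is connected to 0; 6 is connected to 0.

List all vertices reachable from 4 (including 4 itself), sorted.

0, 1, 2, 4, 5, 6, 7

Start at 4.
Its neighbours: 0, 1, 5, 7.
Then their neighbours: 2, 6.
Nothing further is reachable.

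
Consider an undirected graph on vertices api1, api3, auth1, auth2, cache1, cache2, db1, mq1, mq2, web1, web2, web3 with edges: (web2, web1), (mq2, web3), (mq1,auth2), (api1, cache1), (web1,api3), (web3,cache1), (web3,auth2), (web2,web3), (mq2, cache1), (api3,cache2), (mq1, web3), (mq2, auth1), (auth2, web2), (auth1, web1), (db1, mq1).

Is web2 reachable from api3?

Explore from api3.
Distance 1: reach cache2, web1.
Distance 2: reach auth1, web2.
Found web2.

Yes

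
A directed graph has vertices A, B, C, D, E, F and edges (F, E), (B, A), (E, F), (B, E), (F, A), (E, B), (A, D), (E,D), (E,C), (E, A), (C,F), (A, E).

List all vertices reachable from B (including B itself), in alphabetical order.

A, B, C, D, E, F

Start at B.
Its neighbours: A, E.
Then their neighbours: C, D, F.
Every vertex is now reached.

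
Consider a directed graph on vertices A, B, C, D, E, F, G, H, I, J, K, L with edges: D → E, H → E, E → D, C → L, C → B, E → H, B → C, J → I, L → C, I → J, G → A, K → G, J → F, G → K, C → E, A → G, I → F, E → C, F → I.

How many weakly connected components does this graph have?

3

From A: component {A, G, K}.
From B: component {B, C, D, E, H, L}.
From F: component {F, I, J}.
That's 3 components.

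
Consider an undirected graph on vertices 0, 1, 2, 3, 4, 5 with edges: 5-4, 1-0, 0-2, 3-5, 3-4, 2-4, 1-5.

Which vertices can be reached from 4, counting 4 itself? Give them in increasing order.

Start at 4.
Its neighbours: 2, 3, 5.
Then their neighbours: 0, 1.
Every vertex is now reached.

0, 1, 2, 3, 4, 5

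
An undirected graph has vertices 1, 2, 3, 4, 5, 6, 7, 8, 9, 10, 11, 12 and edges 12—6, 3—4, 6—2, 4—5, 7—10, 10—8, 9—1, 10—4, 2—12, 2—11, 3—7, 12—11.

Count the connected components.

From 1: component {1, 9}.
From 2: component {2, 6, 11, 12}.
From 3: component {3, 4, 5, 7, 8, 10}.
That's 3 components.

3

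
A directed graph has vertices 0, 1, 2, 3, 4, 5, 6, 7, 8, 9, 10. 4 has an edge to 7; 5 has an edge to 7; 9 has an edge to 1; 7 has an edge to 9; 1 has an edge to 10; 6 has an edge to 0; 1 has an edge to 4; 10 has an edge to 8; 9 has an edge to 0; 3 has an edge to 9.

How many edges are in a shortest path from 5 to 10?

4

Distance 0: 5.
Distance 1: 7.
Distance 2: 9.
Distance 3: 0, 1.
Distance 4: 4, 10 — contains 10.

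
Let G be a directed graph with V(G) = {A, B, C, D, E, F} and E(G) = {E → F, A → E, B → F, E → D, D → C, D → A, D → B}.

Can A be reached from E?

Yes

Explore from E.
Distance 1: reach D, F.
Distance 2: reach A, B, C.
Found A.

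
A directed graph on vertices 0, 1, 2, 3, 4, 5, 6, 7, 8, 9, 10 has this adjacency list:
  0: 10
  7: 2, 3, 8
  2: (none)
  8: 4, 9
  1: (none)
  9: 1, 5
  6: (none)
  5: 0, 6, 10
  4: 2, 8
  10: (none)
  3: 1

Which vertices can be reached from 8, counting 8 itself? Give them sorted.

0, 1, 2, 4, 5, 6, 8, 9, 10

Start at 8.
Its neighbours: 4, 9.
Then their neighbours: 1, 2, 5.
Then next layer: 0, 6, 10.
Nothing further is reachable.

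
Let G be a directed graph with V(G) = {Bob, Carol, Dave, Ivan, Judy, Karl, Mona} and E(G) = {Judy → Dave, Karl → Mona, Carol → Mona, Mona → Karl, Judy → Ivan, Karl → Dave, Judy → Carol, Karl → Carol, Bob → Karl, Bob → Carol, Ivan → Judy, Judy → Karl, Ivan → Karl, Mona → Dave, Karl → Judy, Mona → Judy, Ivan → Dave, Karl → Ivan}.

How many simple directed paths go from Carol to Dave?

Carol→Mona→Dave
Carol→Mona→Judy→Dave
Carol→Mona→Judy→Ivan→Dave
Carol→Mona→Judy→Ivan→Karl→Dave
Carol→Mona→Judy→Karl→Dave
Carol→Mona→Judy→Karl→Ivan→Dave
Carol→Mona→Karl→Dave
Carol→Mona→Karl→Ivan→Dave
Carol→Mona→Karl→Ivan→Judy→Dave
Carol→Mona→Karl→Judy→Dave
Carol→Mona→Karl→Judy→Ivan→Dave

11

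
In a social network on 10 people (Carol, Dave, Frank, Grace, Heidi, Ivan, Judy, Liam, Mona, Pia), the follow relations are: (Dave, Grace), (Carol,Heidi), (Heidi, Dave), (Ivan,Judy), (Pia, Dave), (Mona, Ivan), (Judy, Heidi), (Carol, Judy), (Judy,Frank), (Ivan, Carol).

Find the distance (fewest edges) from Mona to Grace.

5

Distance 0: Mona.
Distance 1: Ivan.
Distance 2: Carol, Judy.
Distance 3: Frank, Heidi.
Distance 4: Dave.
Distance 5: Grace — contains Grace.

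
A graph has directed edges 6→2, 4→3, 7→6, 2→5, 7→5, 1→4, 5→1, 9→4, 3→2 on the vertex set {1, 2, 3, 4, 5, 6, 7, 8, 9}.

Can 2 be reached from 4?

Explore from 4.
Distance 1: reach 3.
Distance 2: reach 2.
Found 2.

Yes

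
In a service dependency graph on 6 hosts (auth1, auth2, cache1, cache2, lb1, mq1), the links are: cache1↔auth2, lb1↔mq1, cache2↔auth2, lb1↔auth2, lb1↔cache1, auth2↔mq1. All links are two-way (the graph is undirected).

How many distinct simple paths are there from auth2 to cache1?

auth2–cache1
auth2–lb1–cache1
auth2–mq1–lb1–cache1

3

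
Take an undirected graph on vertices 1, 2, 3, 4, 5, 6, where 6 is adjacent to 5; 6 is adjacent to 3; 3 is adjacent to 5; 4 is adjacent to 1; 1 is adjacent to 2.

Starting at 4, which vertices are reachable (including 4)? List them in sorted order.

Start at 4.
Its neighbours: 1.
Then their neighbours: 2.
Nothing further is reachable.

1, 2, 4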